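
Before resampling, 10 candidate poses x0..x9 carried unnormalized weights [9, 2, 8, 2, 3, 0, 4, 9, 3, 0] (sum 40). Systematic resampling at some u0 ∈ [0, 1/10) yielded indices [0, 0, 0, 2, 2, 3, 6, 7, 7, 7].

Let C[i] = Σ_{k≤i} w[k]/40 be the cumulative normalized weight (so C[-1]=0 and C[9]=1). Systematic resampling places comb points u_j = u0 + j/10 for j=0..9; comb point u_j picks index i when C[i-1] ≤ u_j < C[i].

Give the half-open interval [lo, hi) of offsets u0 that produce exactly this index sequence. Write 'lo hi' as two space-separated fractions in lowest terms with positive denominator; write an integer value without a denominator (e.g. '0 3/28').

C = [9/40, 11/40, 19/40, 21/40, 3/5, 3/5, 7/10, 37/40, 1, 1]
j=0 picked index 0: u0 ∈ [0, 9/40)
j=1 picked index 0: u0 ∈ [-1/10, 1/8)
j=2 picked index 0: u0 ∈ [-1/5, 1/40)
j=3 picked index 2: u0 ∈ [-1/40, 7/40)
j=4 picked index 2: u0 ∈ [-1/8, 3/40)
j=5 picked index 3: u0 ∈ [-1/40, 1/40)
j=6 picked index 6: u0 ∈ [0, 1/10)
j=7 picked index 7: u0 ∈ [0, 9/40)
j=8 picked index 7: u0 ∈ [-1/10, 1/8)
j=9 picked index 7: u0 ∈ [-1/5, 1/40)
intersection: [0, 1/40)

0 1/40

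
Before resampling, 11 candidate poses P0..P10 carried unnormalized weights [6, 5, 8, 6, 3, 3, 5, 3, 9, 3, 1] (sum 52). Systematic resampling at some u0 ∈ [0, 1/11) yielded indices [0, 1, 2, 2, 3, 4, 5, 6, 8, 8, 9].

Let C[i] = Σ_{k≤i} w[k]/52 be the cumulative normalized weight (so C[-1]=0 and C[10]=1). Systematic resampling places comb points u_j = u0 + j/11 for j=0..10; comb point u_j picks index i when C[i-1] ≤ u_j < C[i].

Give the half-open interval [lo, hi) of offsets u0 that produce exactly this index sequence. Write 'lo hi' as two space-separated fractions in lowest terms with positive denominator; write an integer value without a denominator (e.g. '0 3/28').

17/572 29/572

C = [3/26, 11/52, 19/52, 25/52, 7/13, 31/52, 9/13, 3/4, 12/13, 51/52, 1]
j=0 picked index 0: u0 ∈ [0, 3/26)
j=1 picked index 1: u0 ∈ [7/286, 69/572)
j=2 picked index 2: u0 ∈ [17/572, 105/572)
j=3 picked index 2: u0 ∈ [-35/572, 53/572)
j=4 picked index 3: u0 ∈ [1/572, 67/572)
j=5 picked index 4: u0 ∈ [15/572, 12/143)
j=6 picked index 5: u0 ∈ [-1/143, 29/572)
j=7 picked index 6: u0 ∈ [-23/572, 8/143)
j=8 picked index 8: u0 ∈ [1/44, 28/143)
j=9 picked index 8: u0 ∈ [-3/44, 15/143)
j=10 picked index 9: u0 ∈ [2/143, 41/572)
intersection: [17/572, 29/572)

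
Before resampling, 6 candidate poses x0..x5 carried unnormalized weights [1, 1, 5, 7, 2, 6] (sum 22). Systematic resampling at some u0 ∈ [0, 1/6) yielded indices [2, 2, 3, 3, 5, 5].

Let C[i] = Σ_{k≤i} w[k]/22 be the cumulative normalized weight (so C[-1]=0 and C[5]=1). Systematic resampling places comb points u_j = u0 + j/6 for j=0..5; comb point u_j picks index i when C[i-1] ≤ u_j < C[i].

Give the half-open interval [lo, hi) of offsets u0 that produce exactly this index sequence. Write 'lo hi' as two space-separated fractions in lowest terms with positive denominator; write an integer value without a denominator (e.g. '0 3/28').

1/11 3/22

C = [1/22, 1/11, 7/22, 7/11, 8/11, 1]
j=0 picked index 2: u0 ∈ [1/11, 7/22)
j=1 picked index 2: u0 ∈ [-5/66, 5/33)
j=2 picked index 3: u0 ∈ [-1/66, 10/33)
j=3 picked index 3: u0 ∈ [-2/11, 3/22)
j=4 picked index 5: u0 ∈ [2/33, 1/3)
j=5 picked index 5: u0 ∈ [-7/66, 1/6)
intersection: [1/11, 3/22)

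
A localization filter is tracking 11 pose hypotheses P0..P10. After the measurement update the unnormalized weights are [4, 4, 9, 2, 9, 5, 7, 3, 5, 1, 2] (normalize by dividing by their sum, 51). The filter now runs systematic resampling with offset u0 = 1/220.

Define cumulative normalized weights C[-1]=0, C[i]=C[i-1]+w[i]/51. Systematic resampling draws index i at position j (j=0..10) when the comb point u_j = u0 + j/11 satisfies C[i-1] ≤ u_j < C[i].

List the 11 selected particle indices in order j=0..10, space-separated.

C = [4/51, 8/51, 1/3, 19/51, 28/51, 11/17, 40/51, 43/51, 16/17, 49/51, 1]
j=0: u_0=1/220 ∈ [0, 4/51) → index 0
j=1: u_1=21/220 ∈ [4/51, 8/51) → index 1
j=2: u_2=41/220 ∈ [8/51, 1/3) → index 2
j=3: u_3=61/220 ∈ [8/51, 1/3) → index 2
j=4: u_4=81/220 ∈ [1/3, 19/51) → index 3
j=5: u_5=101/220 ∈ [19/51, 28/51) → index 4
j=6: u_6=11/20 ∈ [28/51, 11/17) → index 5
j=7: u_7=141/220 ∈ [28/51, 11/17) → index 5
j=8: u_8=161/220 ∈ [11/17, 40/51) → index 6
j=9: u_9=181/220 ∈ [40/51, 43/51) → index 7
j=10: u_10=201/220 ∈ [43/51, 16/17) → index 8

0 1 2 2 3 4 5 5 6 7 8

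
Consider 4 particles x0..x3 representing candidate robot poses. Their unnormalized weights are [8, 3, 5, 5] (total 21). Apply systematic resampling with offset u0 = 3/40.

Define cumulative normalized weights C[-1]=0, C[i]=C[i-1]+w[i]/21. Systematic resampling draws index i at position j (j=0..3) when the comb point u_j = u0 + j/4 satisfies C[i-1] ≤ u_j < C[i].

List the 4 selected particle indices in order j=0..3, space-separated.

C = [8/21, 11/21, 16/21, 1]
j=0: u_0=3/40 ∈ [0, 8/21) → index 0
j=1: u_1=13/40 ∈ [0, 8/21) → index 0
j=2: u_2=23/40 ∈ [11/21, 16/21) → index 2
j=3: u_3=33/40 ∈ [16/21, 1) → index 3

0 0 2 3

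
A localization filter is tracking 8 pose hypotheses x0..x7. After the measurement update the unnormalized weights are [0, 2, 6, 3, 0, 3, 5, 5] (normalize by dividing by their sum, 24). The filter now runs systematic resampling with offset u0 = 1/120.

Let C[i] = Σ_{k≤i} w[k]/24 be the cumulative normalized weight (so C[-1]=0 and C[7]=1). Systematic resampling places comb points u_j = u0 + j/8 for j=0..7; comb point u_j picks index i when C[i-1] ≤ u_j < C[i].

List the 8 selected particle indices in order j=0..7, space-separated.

C = [0, 1/12, 1/3, 11/24, 11/24, 7/12, 19/24, 1]
j=0: u_0=1/120 ∈ [0, 1/12) → index 1
j=1: u_1=2/15 ∈ [1/12, 1/3) → index 2
j=2: u_2=31/120 ∈ [1/12, 1/3) → index 2
j=3: u_3=23/60 ∈ [1/3, 11/24) → index 3
j=4: u_4=61/120 ∈ [11/24, 7/12) → index 5
j=5: u_5=19/30 ∈ [7/12, 19/24) → index 6
j=6: u_6=91/120 ∈ [7/12, 19/24) → index 6
j=7: u_7=53/60 ∈ [19/24, 1) → index 7

1 2 2 3 5 6 6 7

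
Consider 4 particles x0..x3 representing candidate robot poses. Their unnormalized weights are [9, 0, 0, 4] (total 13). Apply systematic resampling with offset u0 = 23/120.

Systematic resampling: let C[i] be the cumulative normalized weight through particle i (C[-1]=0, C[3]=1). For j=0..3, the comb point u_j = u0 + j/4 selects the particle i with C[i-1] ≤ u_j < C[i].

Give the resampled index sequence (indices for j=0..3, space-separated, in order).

C = [9/13, 9/13, 9/13, 1]
j=0: u_0=23/120 ∈ [0, 9/13) → index 0
j=1: u_1=53/120 ∈ [0, 9/13) → index 0
j=2: u_2=83/120 ∈ [0, 9/13) → index 0
j=3: u_3=113/120 ∈ [9/13, 1) → index 3

0 0 0 3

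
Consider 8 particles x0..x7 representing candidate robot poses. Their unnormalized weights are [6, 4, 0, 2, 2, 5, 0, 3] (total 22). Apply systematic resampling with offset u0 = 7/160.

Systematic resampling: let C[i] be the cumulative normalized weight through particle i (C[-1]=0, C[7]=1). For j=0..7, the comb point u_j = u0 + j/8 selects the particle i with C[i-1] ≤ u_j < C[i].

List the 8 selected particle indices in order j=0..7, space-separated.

C = [3/11, 5/11, 5/11, 6/11, 7/11, 19/22, 19/22, 1]
j=0: u_0=7/160 ∈ [0, 3/11) → index 0
j=1: u_1=27/160 ∈ [0, 3/11) → index 0
j=2: u_2=47/160 ∈ [3/11, 5/11) → index 1
j=3: u_3=67/160 ∈ [3/11, 5/11) → index 1
j=4: u_4=87/160 ∈ [5/11, 6/11) → index 3
j=5: u_5=107/160 ∈ [7/11, 19/22) → index 5
j=6: u_6=127/160 ∈ [7/11, 19/22) → index 5
j=7: u_7=147/160 ∈ [19/22, 1) → index 7

0 0 1 1 3 5 5 7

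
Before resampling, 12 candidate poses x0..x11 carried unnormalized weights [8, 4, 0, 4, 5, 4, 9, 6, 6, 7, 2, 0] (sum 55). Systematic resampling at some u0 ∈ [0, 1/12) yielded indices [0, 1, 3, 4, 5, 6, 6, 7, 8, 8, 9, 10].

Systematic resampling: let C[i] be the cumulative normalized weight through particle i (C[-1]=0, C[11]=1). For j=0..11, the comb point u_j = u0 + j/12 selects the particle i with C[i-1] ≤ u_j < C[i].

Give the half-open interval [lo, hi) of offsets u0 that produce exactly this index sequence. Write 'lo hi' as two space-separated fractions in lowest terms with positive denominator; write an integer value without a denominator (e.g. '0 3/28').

41/660 1/12

C = [8/55, 12/55, 12/55, 16/55, 21/55, 5/11, 34/55, 8/11, 46/55, 53/55, 1, 1]
j=0 picked index 0: u0 ∈ [0, 8/55)
j=1 picked index 1: u0 ∈ [41/660, 89/660)
j=2 picked index 3: u0 ∈ [17/330, 41/330)
j=3 picked index 4: u0 ∈ [9/220, 29/220)
j=4 picked index 5: u0 ∈ [8/165, 4/33)
j=5 picked index 6: u0 ∈ [5/132, 133/660)
j=6 picked index 6: u0 ∈ [-1/22, 13/110)
j=7 picked index 7: u0 ∈ [23/660, 19/132)
j=8 picked index 8: u0 ∈ [2/33, 28/165)
j=9 picked index 8: u0 ∈ [-1/44, 19/220)
j=10 picked index 9: u0 ∈ [1/330, 43/330)
j=11 picked index 10: u0 ∈ [31/660, 1/12)
intersection: [41/660, 1/12)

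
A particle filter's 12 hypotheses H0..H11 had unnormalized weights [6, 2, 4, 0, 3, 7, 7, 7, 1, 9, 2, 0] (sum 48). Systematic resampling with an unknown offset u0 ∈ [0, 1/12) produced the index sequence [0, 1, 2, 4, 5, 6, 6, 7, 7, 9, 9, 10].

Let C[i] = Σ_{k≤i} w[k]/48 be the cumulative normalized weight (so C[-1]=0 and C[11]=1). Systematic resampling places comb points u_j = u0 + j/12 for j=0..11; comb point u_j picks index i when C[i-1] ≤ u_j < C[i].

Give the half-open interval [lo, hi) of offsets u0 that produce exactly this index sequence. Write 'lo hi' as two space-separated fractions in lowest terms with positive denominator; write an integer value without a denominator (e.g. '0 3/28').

C = [1/8, 1/6, 1/4, 1/4, 5/16, 11/24, 29/48, 3/4, 37/48, 23/24, 1, 1]
j=0 picked index 0: u0 ∈ [0, 1/8)
j=1 picked index 1: u0 ∈ [1/24, 1/12)
j=2 picked index 2: u0 ∈ [0, 1/12)
j=3 picked index 4: u0 ∈ [0, 1/16)
j=4 picked index 5: u0 ∈ [-1/48, 1/8)
j=5 picked index 6: u0 ∈ [1/24, 3/16)
j=6 picked index 6: u0 ∈ [-1/24, 5/48)
j=7 picked index 7: u0 ∈ [1/48, 1/6)
j=8 picked index 7: u0 ∈ [-1/16, 1/12)
j=9 picked index 9: u0 ∈ [1/48, 5/24)
j=10 picked index 9: u0 ∈ [-1/16, 1/8)
j=11 picked index 10: u0 ∈ [1/24, 1/12)
intersection: [1/24, 1/16)

1/24 1/16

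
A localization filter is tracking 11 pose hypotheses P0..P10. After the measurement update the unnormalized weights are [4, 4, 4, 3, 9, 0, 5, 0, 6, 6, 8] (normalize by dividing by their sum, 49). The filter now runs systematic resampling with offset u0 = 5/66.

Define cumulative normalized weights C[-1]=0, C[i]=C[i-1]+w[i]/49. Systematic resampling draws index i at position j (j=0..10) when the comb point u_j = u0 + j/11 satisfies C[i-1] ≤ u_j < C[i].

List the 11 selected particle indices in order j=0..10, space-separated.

0 2 3 4 4 6 8 8 9 10 10

C = [4/49, 8/49, 12/49, 15/49, 24/49, 24/49, 29/49, 29/49, 5/7, 41/49, 1]
j=0: u_0=5/66 ∈ [0, 4/49) → index 0
j=1: u_1=1/6 ∈ [8/49, 12/49) → index 2
j=2: u_2=17/66 ∈ [12/49, 15/49) → index 3
j=3: u_3=23/66 ∈ [15/49, 24/49) → index 4
j=4: u_4=29/66 ∈ [15/49, 24/49) → index 4
j=5: u_5=35/66 ∈ [24/49, 29/49) → index 6
j=6: u_6=41/66 ∈ [29/49, 5/7) → index 8
j=7: u_7=47/66 ∈ [29/49, 5/7) → index 8
j=8: u_8=53/66 ∈ [5/7, 41/49) → index 9
j=9: u_9=59/66 ∈ [41/49, 1) → index 10
j=10: u_10=65/66 ∈ [41/49, 1) → index 10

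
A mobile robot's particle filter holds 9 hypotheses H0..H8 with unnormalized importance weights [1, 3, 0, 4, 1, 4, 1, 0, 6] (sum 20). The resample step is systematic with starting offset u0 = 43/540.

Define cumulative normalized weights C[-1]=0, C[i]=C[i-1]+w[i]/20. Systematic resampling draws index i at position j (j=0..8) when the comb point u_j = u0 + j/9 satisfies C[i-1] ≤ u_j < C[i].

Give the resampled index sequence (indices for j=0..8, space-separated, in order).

1 1 3 4 5 5 8 8 8

C = [1/20, 1/5, 1/5, 2/5, 9/20, 13/20, 7/10, 7/10, 1]
j=0: u_0=43/540 ∈ [1/20, 1/5) → index 1
j=1: u_1=103/540 ∈ [1/20, 1/5) → index 1
j=2: u_2=163/540 ∈ [1/5, 2/5) → index 3
j=3: u_3=223/540 ∈ [2/5, 9/20) → index 4
j=4: u_4=283/540 ∈ [9/20, 13/20) → index 5
j=5: u_5=343/540 ∈ [9/20, 13/20) → index 5
j=6: u_6=403/540 ∈ [7/10, 1) → index 8
j=7: u_7=463/540 ∈ [7/10, 1) → index 8
j=8: u_8=523/540 ∈ [7/10, 1) → index 8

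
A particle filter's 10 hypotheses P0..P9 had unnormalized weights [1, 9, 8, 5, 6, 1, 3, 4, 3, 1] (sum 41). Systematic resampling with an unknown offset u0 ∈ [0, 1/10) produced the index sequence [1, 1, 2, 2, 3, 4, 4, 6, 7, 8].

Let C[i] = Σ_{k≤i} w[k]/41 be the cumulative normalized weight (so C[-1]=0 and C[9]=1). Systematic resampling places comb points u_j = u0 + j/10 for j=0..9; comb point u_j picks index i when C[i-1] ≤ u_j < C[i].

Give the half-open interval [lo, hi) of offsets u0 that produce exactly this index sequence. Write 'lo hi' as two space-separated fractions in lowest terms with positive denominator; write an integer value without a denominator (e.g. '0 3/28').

5/82 31/410

C = [1/41, 10/41, 18/41, 23/41, 29/41, 30/41, 33/41, 37/41, 40/41, 1]
j=0 picked index 1: u0 ∈ [1/41, 10/41)
j=1 picked index 1: u0 ∈ [-31/410, 59/410)
j=2 picked index 2: u0 ∈ [9/205, 49/205)
j=3 picked index 2: u0 ∈ [-23/410, 57/410)
j=4 picked index 3: u0 ∈ [8/205, 33/205)
j=5 picked index 4: u0 ∈ [5/82, 17/82)
j=6 picked index 4: u0 ∈ [-8/205, 22/205)
j=7 picked index 6: u0 ∈ [13/410, 43/410)
j=8 picked index 7: u0 ∈ [1/205, 21/205)
j=9 picked index 8: u0 ∈ [1/410, 31/410)
intersection: [5/82, 31/410)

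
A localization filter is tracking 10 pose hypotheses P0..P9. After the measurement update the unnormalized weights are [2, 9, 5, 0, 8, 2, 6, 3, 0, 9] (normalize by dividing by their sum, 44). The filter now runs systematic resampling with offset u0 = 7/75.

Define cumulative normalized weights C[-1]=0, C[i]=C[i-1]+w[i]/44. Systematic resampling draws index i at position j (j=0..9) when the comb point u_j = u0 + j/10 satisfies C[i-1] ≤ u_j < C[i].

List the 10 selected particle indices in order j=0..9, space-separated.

1 1 2 4 4 6 6 7 9 9

C = [1/22, 1/4, 4/11, 4/11, 6/11, 13/22, 8/11, 35/44, 35/44, 1]
j=0: u_0=7/75 ∈ [1/22, 1/4) → index 1
j=1: u_1=29/150 ∈ [1/22, 1/4) → index 1
j=2: u_2=22/75 ∈ [1/4, 4/11) → index 2
j=3: u_3=59/150 ∈ [4/11, 6/11) → index 4
j=4: u_4=37/75 ∈ [4/11, 6/11) → index 4
j=5: u_5=89/150 ∈ [13/22, 8/11) → index 6
j=6: u_6=52/75 ∈ [13/22, 8/11) → index 6
j=7: u_7=119/150 ∈ [8/11, 35/44) → index 7
j=8: u_8=67/75 ∈ [35/44, 1) → index 9
j=9: u_9=149/150 ∈ [35/44, 1) → index 9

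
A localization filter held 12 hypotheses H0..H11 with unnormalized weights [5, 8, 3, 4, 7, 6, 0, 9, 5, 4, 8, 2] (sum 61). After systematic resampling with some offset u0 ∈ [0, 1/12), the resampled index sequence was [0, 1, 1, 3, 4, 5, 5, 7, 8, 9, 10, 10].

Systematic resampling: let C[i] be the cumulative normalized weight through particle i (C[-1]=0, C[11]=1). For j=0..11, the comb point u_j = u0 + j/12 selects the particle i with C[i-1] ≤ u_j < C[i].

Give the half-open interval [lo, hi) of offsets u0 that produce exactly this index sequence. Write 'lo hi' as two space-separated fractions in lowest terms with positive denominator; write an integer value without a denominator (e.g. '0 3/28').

19/732 5/122

C = [5/61, 13/61, 16/61, 20/61, 27/61, 33/61, 33/61, 42/61, 47/61, 51/61, 59/61, 1]
j=0 picked index 0: u0 ∈ [0, 5/61)
j=1 picked index 1: u0 ∈ [-1/732, 95/732)
j=2 picked index 1: u0 ∈ [-31/366, 17/366)
j=3 picked index 3: u0 ∈ [3/244, 19/244)
j=4 picked index 4: u0 ∈ [-1/183, 20/183)
j=5 picked index 5: u0 ∈ [19/732, 91/732)
j=6 picked index 5: u0 ∈ [-7/122, 5/122)
j=7 picked index 7: u0 ∈ [-31/732, 77/732)
j=8 picked index 8: u0 ∈ [4/183, 19/183)
j=9 picked index 9: u0 ∈ [5/244, 21/244)
j=10 picked index 10: u0 ∈ [1/366, 49/366)
j=11 picked index 10: u0 ∈ [-59/732, 37/732)
intersection: [19/732, 5/122)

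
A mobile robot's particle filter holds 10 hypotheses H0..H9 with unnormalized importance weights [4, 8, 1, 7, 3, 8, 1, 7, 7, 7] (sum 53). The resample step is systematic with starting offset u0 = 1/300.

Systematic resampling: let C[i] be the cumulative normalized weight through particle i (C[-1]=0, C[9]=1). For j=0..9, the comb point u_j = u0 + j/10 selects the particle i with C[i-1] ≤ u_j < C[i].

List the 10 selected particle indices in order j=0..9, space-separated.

C = [4/53, 12/53, 13/53, 20/53, 23/53, 31/53, 32/53, 39/53, 46/53, 1]
j=0: u_0=1/300 ∈ [0, 4/53) → index 0
j=1: u_1=31/300 ∈ [4/53, 12/53) → index 1
j=2: u_2=61/300 ∈ [4/53, 12/53) → index 1
j=3: u_3=91/300 ∈ [13/53, 20/53) → index 3
j=4: u_4=121/300 ∈ [20/53, 23/53) → index 4
j=5: u_5=151/300 ∈ [23/53, 31/53) → index 5
j=6: u_6=181/300 ∈ [31/53, 32/53) → index 6
j=7: u_7=211/300 ∈ [32/53, 39/53) → index 7
j=8: u_8=241/300 ∈ [39/53, 46/53) → index 8
j=9: u_9=271/300 ∈ [46/53, 1) → index 9

0 1 1 3 4 5 6 7 8 9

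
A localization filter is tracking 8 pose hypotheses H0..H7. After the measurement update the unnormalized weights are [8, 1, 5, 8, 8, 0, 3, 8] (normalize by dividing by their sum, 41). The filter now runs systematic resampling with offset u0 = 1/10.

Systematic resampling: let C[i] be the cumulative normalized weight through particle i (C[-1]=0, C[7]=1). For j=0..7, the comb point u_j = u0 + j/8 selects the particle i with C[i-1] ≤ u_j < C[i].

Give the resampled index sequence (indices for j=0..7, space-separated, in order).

0 2 3 3 4 4 7 7

C = [8/41, 9/41, 14/41, 22/41, 30/41, 30/41, 33/41, 1]
j=0: u_0=1/10 ∈ [0, 8/41) → index 0
j=1: u_1=9/40 ∈ [9/41, 14/41) → index 2
j=2: u_2=7/20 ∈ [14/41, 22/41) → index 3
j=3: u_3=19/40 ∈ [14/41, 22/41) → index 3
j=4: u_4=3/5 ∈ [22/41, 30/41) → index 4
j=5: u_5=29/40 ∈ [22/41, 30/41) → index 4
j=6: u_6=17/20 ∈ [33/41, 1) → index 7
j=7: u_7=39/40 ∈ [33/41, 1) → index 7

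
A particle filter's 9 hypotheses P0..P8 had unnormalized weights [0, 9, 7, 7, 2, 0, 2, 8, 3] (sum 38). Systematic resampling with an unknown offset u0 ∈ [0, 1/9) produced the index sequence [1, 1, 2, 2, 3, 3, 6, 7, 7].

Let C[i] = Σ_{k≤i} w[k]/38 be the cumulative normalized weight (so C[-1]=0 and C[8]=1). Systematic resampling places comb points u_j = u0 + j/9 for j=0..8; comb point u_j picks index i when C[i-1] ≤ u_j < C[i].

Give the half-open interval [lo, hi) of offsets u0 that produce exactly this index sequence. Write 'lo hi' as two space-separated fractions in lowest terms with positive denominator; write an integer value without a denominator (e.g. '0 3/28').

5/342 11/342

C = [0, 9/38, 8/19, 23/38, 25/38, 25/38, 27/38, 35/38, 1]
j=0 picked index 1: u0 ∈ [0, 9/38)
j=1 picked index 1: u0 ∈ [-1/9, 43/342)
j=2 picked index 2: u0 ∈ [5/342, 34/171)
j=3 picked index 2: u0 ∈ [-11/114, 5/57)
j=4 picked index 3: u0 ∈ [-4/171, 55/342)
j=5 picked index 3: u0 ∈ [-23/171, 17/342)
j=6 picked index 6: u0 ∈ [-1/114, 5/114)
j=7 picked index 7: u0 ∈ [-23/342, 49/342)
j=8 picked index 7: u0 ∈ [-61/342, 11/342)
intersection: [5/342, 11/342)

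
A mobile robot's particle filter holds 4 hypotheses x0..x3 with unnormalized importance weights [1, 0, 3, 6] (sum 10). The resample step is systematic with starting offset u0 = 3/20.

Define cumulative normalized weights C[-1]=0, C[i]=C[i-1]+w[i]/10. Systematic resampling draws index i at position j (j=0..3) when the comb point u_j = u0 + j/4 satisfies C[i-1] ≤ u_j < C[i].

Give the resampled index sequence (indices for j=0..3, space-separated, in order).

C = [1/10, 1/10, 2/5, 1]
j=0: u_0=3/20 ∈ [1/10, 2/5) → index 2
j=1: u_1=2/5 ∈ [2/5, 1) → index 3
j=2: u_2=13/20 ∈ [2/5, 1) → index 3
j=3: u_3=9/10 ∈ [2/5, 1) → index 3

2 3 3 3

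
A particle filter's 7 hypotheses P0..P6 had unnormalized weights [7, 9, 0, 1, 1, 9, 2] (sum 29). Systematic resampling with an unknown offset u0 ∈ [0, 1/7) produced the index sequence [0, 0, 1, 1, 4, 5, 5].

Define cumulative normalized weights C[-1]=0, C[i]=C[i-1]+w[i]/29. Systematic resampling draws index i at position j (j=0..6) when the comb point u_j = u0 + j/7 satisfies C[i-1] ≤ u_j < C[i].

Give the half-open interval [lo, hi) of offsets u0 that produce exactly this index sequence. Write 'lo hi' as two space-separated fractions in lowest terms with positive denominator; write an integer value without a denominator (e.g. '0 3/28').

C = [7/29, 16/29, 16/29, 17/29, 18/29, 27/29, 1]
j=0 picked index 0: u0 ∈ [0, 7/29)
j=1 picked index 0: u0 ∈ [-1/7, 20/203)
j=2 picked index 1: u0 ∈ [-9/203, 54/203)
j=3 picked index 1: u0 ∈ [-38/203, 25/203)
j=4 picked index 4: u0 ∈ [3/203, 10/203)
j=5 picked index 5: u0 ∈ [-19/203, 44/203)
j=6 picked index 5: u0 ∈ [-48/203, 15/203)
intersection: [3/203, 10/203)

3/203 10/203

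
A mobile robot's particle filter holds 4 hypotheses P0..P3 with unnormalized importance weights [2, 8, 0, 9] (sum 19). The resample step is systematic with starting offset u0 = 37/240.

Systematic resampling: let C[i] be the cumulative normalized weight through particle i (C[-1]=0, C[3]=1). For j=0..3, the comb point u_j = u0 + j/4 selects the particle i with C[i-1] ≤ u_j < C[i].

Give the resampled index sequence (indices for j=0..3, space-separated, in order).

C = [2/19, 10/19, 10/19, 1]
j=0: u_0=37/240 ∈ [2/19, 10/19) → index 1
j=1: u_1=97/240 ∈ [2/19, 10/19) → index 1
j=2: u_2=157/240 ∈ [10/19, 1) → index 3
j=3: u_3=217/240 ∈ [10/19, 1) → index 3

1 1 3 3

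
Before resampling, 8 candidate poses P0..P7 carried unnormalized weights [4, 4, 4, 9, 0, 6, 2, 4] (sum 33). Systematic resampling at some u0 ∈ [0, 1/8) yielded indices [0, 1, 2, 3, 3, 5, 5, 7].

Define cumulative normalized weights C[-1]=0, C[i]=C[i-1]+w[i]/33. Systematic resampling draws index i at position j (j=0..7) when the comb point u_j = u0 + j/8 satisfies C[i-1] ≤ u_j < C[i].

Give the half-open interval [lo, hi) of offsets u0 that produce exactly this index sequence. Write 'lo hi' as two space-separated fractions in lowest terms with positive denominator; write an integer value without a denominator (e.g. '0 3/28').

C = [4/33, 8/33, 4/11, 7/11, 7/11, 9/11, 29/33, 1]
j=0 picked index 0: u0 ∈ [0, 4/33)
j=1 picked index 1: u0 ∈ [-1/264, 31/264)
j=2 picked index 2: u0 ∈ [-1/132, 5/44)
j=3 picked index 3: u0 ∈ [-1/88, 23/88)
j=4 picked index 3: u0 ∈ [-3/22, 3/22)
j=5 picked index 5: u0 ∈ [1/88, 17/88)
j=6 picked index 5: u0 ∈ [-5/44, 3/44)
j=7 picked index 7: u0 ∈ [1/264, 1/8)
intersection: [1/88, 3/44)

1/88 3/44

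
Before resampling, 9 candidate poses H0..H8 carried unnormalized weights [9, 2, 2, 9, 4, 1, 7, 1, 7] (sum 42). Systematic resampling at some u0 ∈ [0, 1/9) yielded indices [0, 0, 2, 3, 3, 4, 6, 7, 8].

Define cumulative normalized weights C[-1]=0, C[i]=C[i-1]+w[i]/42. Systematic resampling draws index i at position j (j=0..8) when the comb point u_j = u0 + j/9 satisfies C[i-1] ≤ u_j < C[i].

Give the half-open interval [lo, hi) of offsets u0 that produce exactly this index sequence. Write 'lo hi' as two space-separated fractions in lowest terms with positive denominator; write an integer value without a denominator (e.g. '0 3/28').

5/126 1/18

C = [3/14, 11/42, 13/42, 11/21, 13/21, 9/14, 17/21, 5/6, 1]
j=0 picked index 0: u0 ∈ [0, 3/14)
j=1 picked index 0: u0 ∈ [-1/9, 13/126)
j=2 picked index 2: u0 ∈ [5/126, 11/126)
j=3 picked index 3: u0 ∈ [-1/42, 4/21)
j=4 picked index 3: u0 ∈ [-17/126, 5/63)
j=5 picked index 4: u0 ∈ [-2/63, 4/63)
j=6 picked index 6: u0 ∈ [-1/42, 1/7)
j=7 picked index 7: u0 ∈ [2/63, 1/18)
j=8 picked index 8: u0 ∈ [-1/18, 1/9)
intersection: [5/126, 1/18)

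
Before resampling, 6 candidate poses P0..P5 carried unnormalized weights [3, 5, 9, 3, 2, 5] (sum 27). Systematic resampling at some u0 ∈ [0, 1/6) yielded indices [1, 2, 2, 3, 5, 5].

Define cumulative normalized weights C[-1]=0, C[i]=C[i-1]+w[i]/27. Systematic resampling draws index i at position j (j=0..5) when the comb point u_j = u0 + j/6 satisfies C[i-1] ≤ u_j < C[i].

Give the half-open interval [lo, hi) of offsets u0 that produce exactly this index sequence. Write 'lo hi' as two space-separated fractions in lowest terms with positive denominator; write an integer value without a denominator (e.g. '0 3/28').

C = [1/9, 8/27, 17/27, 20/27, 22/27, 1]
j=0 picked index 1: u0 ∈ [1/9, 8/27)
j=1 picked index 2: u0 ∈ [7/54, 25/54)
j=2 picked index 2: u0 ∈ [-1/27, 8/27)
j=3 picked index 3: u0 ∈ [7/54, 13/54)
j=4 picked index 5: u0 ∈ [4/27, 1/3)
j=5 picked index 5: u0 ∈ [-1/54, 1/6)
intersection: [4/27, 1/6)

4/27 1/6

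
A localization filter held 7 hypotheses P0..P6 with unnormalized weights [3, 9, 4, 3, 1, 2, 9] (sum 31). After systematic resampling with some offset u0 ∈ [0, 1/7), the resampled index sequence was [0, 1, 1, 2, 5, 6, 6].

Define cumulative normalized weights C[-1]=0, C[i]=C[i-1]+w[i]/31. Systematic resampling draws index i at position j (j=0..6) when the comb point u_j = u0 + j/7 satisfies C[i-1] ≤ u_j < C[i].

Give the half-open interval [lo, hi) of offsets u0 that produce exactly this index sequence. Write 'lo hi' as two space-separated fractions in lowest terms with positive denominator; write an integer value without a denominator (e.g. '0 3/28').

C = [3/31, 12/31, 16/31, 19/31, 20/31, 22/31, 1]
j=0 picked index 0: u0 ∈ [0, 3/31)
j=1 picked index 1: u0 ∈ [-10/217, 53/217)
j=2 picked index 1: u0 ∈ [-41/217, 22/217)
j=3 picked index 2: u0 ∈ [-9/217, 19/217)
j=4 picked index 5: u0 ∈ [16/217, 30/217)
j=5 picked index 6: u0 ∈ [-1/217, 2/7)
j=6 picked index 6: u0 ∈ [-32/217, 1/7)
intersection: [16/217, 19/217)

16/217 19/217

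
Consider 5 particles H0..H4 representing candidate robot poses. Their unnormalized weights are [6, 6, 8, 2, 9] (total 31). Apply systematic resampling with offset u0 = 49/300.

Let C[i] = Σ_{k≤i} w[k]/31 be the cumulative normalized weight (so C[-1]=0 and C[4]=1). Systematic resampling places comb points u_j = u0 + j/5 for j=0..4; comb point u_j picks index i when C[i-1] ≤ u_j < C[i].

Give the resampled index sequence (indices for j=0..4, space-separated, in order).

0 1 2 4 4

C = [6/31, 12/31, 20/31, 22/31, 1]
j=0: u_0=49/300 ∈ [0, 6/31) → index 0
j=1: u_1=109/300 ∈ [6/31, 12/31) → index 1
j=2: u_2=169/300 ∈ [12/31, 20/31) → index 2
j=3: u_3=229/300 ∈ [22/31, 1) → index 4
j=4: u_4=289/300 ∈ [22/31, 1) → index 4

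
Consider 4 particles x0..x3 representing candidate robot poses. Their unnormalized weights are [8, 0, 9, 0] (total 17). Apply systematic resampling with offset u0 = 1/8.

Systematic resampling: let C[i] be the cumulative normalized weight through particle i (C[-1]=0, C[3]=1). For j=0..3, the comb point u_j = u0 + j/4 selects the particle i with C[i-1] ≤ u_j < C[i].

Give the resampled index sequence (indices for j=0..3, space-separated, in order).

0 0 2 2

C = [8/17, 8/17, 1, 1]
j=0: u_0=1/8 ∈ [0, 8/17) → index 0
j=1: u_1=3/8 ∈ [0, 8/17) → index 0
j=2: u_2=5/8 ∈ [8/17, 1) → index 2
j=3: u_3=7/8 ∈ [8/17, 1) → index 2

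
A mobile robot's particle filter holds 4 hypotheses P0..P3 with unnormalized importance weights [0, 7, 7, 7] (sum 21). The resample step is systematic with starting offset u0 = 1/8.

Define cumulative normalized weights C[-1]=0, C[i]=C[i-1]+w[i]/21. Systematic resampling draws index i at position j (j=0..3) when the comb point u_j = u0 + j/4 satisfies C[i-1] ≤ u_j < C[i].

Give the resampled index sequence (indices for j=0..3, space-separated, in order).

1 2 2 3

C = [0, 1/3, 2/3, 1]
j=0: u_0=1/8 ∈ [0, 1/3) → index 1
j=1: u_1=3/8 ∈ [1/3, 2/3) → index 2
j=2: u_2=5/8 ∈ [1/3, 2/3) → index 2
j=3: u_3=7/8 ∈ [2/3, 1) → index 3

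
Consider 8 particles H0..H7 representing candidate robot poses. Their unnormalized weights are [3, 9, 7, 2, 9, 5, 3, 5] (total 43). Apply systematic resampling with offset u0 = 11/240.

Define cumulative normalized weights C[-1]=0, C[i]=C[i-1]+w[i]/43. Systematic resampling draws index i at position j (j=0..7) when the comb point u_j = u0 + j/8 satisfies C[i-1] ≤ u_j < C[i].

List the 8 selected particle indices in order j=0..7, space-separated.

0 1 2 2 4 4 5 7

C = [3/43, 12/43, 19/43, 21/43, 30/43, 35/43, 38/43, 1]
j=0: u_0=11/240 ∈ [0, 3/43) → index 0
j=1: u_1=41/240 ∈ [3/43, 12/43) → index 1
j=2: u_2=71/240 ∈ [12/43, 19/43) → index 2
j=3: u_3=101/240 ∈ [12/43, 19/43) → index 2
j=4: u_4=131/240 ∈ [21/43, 30/43) → index 4
j=5: u_5=161/240 ∈ [21/43, 30/43) → index 4
j=6: u_6=191/240 ∈ [30/43, 35/43) → index 5
j=7: u_7=221/240 ∈ [38/43, 1) → index 7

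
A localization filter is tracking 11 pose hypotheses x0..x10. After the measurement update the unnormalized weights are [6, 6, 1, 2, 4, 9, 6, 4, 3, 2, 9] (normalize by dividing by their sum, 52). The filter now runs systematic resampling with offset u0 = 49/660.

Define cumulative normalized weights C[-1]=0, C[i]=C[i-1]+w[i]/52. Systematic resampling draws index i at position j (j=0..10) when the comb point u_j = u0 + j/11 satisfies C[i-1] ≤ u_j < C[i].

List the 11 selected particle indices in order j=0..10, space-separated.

0 1 3 4 5 5 6 7 9 10 10

C = [3/26, 3/13, 1/4, 15/52, 19/52, 7/13, 17/26, 19/26, 41/52, 43/52, 1]
j=0: u_0=49/660 ∈ [0, 3/26) → index 0
j=1: u_1=109/660 ∈ [3/26, 3/13) → index 1
j=2: u_2=169/660 ∈ [1/4, 15/52) → index 3
j=3: u_3=229/660 ∈ [15/52, 19/52) → index 4
j=4: u_4=289/660 ∈ [19/52, 7/13) → index 5
j=5: u_5=349/660 ∈ [19/52, 7/13) → index 5
j=6: u_6=409/660 ∈ [7/13, 17/26) → index 6
j=7: u_7=469/660 ∈ [17/26, 19/26) → index 7
j=8: u_8=529/660 ∈ [41/52, 43/52) → index 9
j=9: u_9=589/660 ∈ [43/52, 1) → index 10
j=10: u_10=59/60 ∈ [43/52, 1) → index 10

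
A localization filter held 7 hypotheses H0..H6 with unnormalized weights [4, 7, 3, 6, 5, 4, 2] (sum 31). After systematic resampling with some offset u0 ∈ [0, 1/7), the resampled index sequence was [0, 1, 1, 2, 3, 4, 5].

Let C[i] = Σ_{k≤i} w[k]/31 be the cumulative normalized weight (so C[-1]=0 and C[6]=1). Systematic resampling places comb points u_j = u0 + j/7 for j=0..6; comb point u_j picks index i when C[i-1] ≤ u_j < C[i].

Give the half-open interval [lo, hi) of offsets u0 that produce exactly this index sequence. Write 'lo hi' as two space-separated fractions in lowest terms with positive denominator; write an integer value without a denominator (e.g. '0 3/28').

C = [4/31, 11/31, 14/31, 20/31, 25/31, 29/31, 1]
j=0 picked index 0: u0 ∈ [0, 4/31)
j=1 picked index 1: u0 ∈ [-3/217, 46/217)
j=2 picked index 1: u0 ∈ [-34/217, 15/217)
j=3 picked index 2: u0 ∈ [-16/217, 5/217)
j=4 picked index 3: u0 ∈ [-26/217, 16/217)
j=5 picked index 4: u0 ∈ [-15/217, 20/217)
j=6 picked index 5: u0 ∈ [-11/217, 17/217)
intersection: [0, 5/217)

0 5/217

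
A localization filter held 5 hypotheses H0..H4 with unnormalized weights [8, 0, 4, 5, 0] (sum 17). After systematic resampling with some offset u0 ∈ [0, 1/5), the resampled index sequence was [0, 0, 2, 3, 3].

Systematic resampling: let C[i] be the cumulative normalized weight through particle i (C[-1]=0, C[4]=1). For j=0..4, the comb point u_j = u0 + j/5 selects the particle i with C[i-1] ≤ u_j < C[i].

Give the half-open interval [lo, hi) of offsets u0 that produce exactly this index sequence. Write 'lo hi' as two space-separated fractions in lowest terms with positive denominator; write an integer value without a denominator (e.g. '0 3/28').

9/85 1/5

C = [8/17, 8/17, 12/17, 1, 1]
j=0 picked index 0: u0 ∈ [0, 8/17)
j=1 picked index 0: u0 ∈ [-1/5, 23/85)
j=2 picked index 2: u0 ∈ [6/85, 26/85)
j=3 picked index 3: u0 ∈ [9/85, 2/5)
j=4 picked index 3: u0 ∈ [-8/85, 1/5)
intersection: [9/85, 1/5)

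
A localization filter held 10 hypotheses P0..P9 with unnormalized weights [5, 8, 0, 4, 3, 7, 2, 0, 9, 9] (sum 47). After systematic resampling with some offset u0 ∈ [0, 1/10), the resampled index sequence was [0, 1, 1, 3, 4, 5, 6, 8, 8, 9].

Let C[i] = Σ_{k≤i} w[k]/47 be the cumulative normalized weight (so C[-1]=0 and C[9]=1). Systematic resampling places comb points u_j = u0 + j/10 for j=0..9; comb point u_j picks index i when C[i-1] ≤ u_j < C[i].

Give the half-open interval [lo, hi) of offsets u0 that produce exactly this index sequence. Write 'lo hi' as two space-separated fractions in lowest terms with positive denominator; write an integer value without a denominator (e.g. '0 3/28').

3/470 2/235

C = [5/47, 13/47, 13/47, 17/47, 20/47, 27/47, 29/47, 29/47, 38/47, 1]
j=0 picked index 0: u0 ∈ [0, 5/47)
j=1 picked index 1: u0 ∈ [3/470, 83/470)
j=2 picked index 1: u0 ∈ [-22/235, 18/235)
j=3 picked index 3: u0 ∈ [-11/470, 29/470)
j=4 picked index 4: u0 ∈ [-9/235, 6/235)
j=5 picked index 5: u0 ∈ [-7/94, 7/94)
j=6 picked index 6: u0 ∈ [-6/235, 4/235)
j=7 picked index 8: u0 ∈ [-39/470, 51/470)
j=8 picked index 8: u0 ∈ [-43/235, 2/235)
j=9 picked index 9: u0 ∈ [-43/470, 1/10)
intersection: [3/470, 2/235)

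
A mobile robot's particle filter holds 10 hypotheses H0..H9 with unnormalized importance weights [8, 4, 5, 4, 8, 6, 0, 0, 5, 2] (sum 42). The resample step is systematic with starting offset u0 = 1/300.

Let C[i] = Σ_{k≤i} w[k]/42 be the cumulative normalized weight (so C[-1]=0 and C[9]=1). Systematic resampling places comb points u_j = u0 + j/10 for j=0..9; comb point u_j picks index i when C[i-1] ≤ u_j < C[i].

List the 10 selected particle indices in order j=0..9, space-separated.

0 0 1 2 2 4 4 5 5 8

C = [4/21, 2/7, 17/42, 1/2, 29/42, 5/6, 5/6, 5/6, 20/21, 1]
j=0: u_0=1/300 ∈ [0, 4/21) → index 0
j=1: u_1=31/300 ∈ [0, 4/21) → index 0
j=2: u_2=61/300 ∈ [4/21, 2/7) → index 1
j=3: u_3=91/300 ∈ [2/7, 17/42) → index 2
j=4: u_4=121/300 ∈ [2/7, 17/42) → index 2
j=5: u_5=151/300 ∈ [1/2, 29/42) → index 4
j=6: u_6=181/300 ∈ [1/2, 29/42) → index 4
j=7: u_7=211/300 ∈ [29/42, 5/6) → index 5
j=8: u_8=241/300 ∈ [29/42, 5/6) → index 5
j=9: u_9=271/300 ∈ [5/6, 20/21) → index 8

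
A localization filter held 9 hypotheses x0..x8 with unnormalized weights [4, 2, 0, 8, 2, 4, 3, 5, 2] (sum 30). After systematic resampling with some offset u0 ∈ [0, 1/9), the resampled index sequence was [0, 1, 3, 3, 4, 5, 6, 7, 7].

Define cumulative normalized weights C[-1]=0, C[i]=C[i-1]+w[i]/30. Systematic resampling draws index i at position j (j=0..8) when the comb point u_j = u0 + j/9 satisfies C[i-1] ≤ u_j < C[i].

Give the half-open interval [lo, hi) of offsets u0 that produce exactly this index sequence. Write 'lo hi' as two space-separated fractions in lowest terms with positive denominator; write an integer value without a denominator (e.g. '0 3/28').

1/45 2/45

C = [2/15, 1/5, 1/5, 7/15, 8/15, 2/3, 23/30, 14/15, 1]
j=0 picked index 0: u0 ∈ [0, 2/15)
j=1 picked index 1: u0 ∈ [1/45, 4/45)
j=2 picked index 3: u0 ∈ [-1/45, 11/45)
j=3 picked index 3: u0 ∈ [-2/15, 2/15)
j=4 picked index 4: u0 ∈ [1/45, 4/45)
j=5 picked index 5: u0 ∈ [-1/45, 1/9)
j=6 picked index 6: u0 ∈ [0, 1/10)
j=7 picked index 7: u0 ∈ [-1/90, 7/45)
j=8 picked index 7: u0 ∈ [-11/90, 2/45)
intersection: [1/45, 2/45)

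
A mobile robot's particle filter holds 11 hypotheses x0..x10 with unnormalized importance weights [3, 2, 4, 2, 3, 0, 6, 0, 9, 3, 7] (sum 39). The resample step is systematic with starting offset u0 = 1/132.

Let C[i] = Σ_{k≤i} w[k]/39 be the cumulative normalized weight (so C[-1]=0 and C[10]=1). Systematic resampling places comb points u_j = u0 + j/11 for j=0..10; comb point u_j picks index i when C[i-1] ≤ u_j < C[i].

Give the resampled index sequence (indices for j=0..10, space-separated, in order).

C = [1/13, 5/39, 3/13, 11/39, 14/39, 14/39, 20/39, 20/39, 29/39, 32/39, 1]
j=0: u_0=1/132 ∈ [0, 1/13) → index 0
j=1: u_1=13/132 ∈ [1/13, 5/39) → index 1
j=2: u_2=25/132 ∈ [5/39, 3/13) → index 2
j=3: u_3=37/132 ∈ [3/13, 11/39) → index 3
j=4: u_4=49/132 ∈ [14/39, 20/39) → index 6
j=5: u_5=61/132 ∈ [14/39, 20/39) → index 6
j=6: u_6=73/132 ∈ [20/39, 29/39) → index 8
j=7: u_7=85/132 ∈ [20/39, 29/39) → index 8
j=8: u_8=97/132 ∈ [20/39, 29/39) → index 8
j=9: u_9=109/132 ∈ [32/39, 1) → index 10
j=10: u_10=11/12 ∈ [32/39, 1) → index 10

0 1 2 3 6 6 8 8 8 10 10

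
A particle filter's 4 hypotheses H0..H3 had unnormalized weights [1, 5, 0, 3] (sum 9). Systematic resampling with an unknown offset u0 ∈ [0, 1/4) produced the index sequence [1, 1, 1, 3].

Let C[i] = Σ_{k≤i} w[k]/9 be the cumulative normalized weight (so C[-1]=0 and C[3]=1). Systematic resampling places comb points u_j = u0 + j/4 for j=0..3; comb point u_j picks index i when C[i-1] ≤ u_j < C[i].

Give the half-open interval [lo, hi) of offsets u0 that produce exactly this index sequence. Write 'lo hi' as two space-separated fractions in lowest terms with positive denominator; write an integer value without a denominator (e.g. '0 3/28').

1/9 1/6

C = [1/9, 2/3, 2/3, 1]
j=0 picked index 1: u0 ∈ [1/9, 2/3)
j=1 picked index 1: u0 ∈ [-5/36, 5/12)
j=2 picked index 1: u0 ∈ [-7/18, 1/6)
j=3 picked index 3: u0 ∈ [-1/12, 1/4)
intersection: [1/9, 1/6)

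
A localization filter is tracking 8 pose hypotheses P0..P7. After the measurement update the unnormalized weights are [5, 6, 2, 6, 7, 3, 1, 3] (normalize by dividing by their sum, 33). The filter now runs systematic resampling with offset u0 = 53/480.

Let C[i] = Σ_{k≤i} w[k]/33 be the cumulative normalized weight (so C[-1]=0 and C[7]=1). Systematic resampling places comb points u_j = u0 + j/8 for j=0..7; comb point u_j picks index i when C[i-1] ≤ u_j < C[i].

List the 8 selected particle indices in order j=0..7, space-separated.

C = [5/33, 1/3, 13/33, 19/33, 26/33, 29/33, 10/11, 1]
j=0: u_0=53/480 ∈ [0, 5/33) → index 0
j=1: u_1=113/480 ∈ [5/33, 1/3) → index 1
j=2: u_2=173/480 ∈ [1/3, 13/33) → index 2
j=3: u_3=233/480 ∈ [13/33, 19/33) → index 3
j=4: u_4=293/480 ∈ [19/33, 26/33) → index 4
j=5: u_5=353/480 ∈ [19/33, 26/33) → index 4
j=6: u_6=413/480 ∈ [26/33, 29/33) → index 5
j=7: u_7=473/480 ∈ [10/11, 1) → index 7

0 1 2 3 4 4 5 7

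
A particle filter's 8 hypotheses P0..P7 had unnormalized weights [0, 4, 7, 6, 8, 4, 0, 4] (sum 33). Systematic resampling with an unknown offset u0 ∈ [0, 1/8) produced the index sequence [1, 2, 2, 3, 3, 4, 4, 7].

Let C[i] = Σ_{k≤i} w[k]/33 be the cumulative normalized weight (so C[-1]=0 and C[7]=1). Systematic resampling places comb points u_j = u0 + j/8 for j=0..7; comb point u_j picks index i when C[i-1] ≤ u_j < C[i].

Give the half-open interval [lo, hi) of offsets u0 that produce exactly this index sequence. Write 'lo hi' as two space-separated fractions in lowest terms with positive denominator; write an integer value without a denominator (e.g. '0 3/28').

C = [0, 4/33, 1/3, 17/33, 25/33, 29/33, 29/33, 1]
j=0 picked index 1: u0 ∈ [0, 4/33)
j=1 picked index 2: u0 ∈ [-1/264, 5/24)
j=2 picked index 2: u0 ∈ [-17/132, 1/12)
j=3 picked index 3: u0 ∈ [-1/24, 37/264)
j=4 picked index 3: u0 ∈ [-1/6, 1/66)
j=5 picked index 4: u0 ∈ [-29/264, 35/264)
j=6 picked index 4: u0 ∈ [-31/132, 1/132)
j=7 picked index 7: u0 ∈ [1/264, 1/8)
intersection: [1/264, 1/132)

1/264 1/132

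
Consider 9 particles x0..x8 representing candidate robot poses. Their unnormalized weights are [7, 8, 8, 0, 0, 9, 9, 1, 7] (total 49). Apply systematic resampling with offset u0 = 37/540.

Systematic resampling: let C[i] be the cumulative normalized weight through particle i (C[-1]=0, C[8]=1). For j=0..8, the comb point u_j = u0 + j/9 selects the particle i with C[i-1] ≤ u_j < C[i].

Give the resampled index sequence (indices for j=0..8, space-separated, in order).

C = [1/7, 15/49, 23/49, 23/49, 23/49, 32/49, 41/49, 6/7, 1]
j=0: u_0=37/540 ∈ [0, 1/7) → index 0
j=1: u_1=97/540 ∈ [1/7, 15/49) → index 1
j=2: u_2=157/540 ∈ [1/7, 15/49) → index 1
j=3: u_3=217/540 ∈ [15/49, 23/49) → index 2
j=4: u_4=277/540 ∈ [23/49, 32/49) → index 5
j=5: u_5=337/540 ∈ [23/49, 32/49) → index 5
j=6: u_6=397/540 ∈ [32/49, 41/49) → index 6
j=7: u_7=457/540 ∈ [41/49, 6/7) → index 7
j=8: u_8=517/540 ∈ [6/7, 1) → index 8

0 1 1 2 5 5 6 7 8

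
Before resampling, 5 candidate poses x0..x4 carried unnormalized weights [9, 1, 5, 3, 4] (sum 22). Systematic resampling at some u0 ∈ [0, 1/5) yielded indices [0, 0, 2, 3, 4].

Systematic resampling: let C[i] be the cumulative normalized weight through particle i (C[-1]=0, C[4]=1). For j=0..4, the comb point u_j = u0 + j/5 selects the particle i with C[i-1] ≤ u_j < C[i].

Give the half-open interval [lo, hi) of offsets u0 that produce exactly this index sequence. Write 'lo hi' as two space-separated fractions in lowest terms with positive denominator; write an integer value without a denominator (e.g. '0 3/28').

9/110 1/5

C = [9/22, 5/11, 15/22, 9/11, 1]
j=0 picked index 0: u0 ∈ [0, 9/22)
j=1 picked index 0: u0 ∈ [-1/5, 23/110)
j=2 picked index 2: u0 ∈ [3/55, 31/110)
j=3 picked index 3: u0 ∈ [9/110, 12/55)
j=4 picked index 4: u0 ∈ [1/55, 1/5)
intersection: [9/110, 1/5)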